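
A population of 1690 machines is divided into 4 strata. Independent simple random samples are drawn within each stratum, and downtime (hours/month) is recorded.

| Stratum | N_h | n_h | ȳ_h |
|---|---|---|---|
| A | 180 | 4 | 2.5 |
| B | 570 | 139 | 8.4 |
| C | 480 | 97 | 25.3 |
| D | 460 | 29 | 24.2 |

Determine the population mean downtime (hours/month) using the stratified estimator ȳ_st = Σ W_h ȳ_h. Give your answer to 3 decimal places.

ȳ_st ≈ 16.872

N = Σ N_h = 1690. Stratum weights W_h = N_h/N.
ȳ_st = (180·2.5 + 570·8.4 + 480·25.3 + 460·24.2) / 1690 = 16.87219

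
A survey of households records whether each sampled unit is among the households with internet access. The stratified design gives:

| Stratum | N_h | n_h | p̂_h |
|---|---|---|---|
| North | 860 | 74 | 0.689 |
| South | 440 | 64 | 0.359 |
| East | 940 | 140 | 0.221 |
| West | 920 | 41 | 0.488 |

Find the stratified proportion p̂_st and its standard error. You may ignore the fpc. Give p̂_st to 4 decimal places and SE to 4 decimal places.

N = 3160; stratum weights W_h = N_h/N.
p̂_st = Σ W_h p̂_h = (860·0.689 + 440·0.359 + 940·0.221 + 920·0.488)/3160 = 0.44532
V̂(p̂_st) = Σ W_h² p̂_h(1−p̂_h)/(n_h−1):
  stratum North: (860/3160)²·0.689·0.311/73 = 0.00021741
  stratum South: (440/3160)²·0.359·0.641/63 = 7.08179e-05
  stratum East: (940/3160)²·0.221·0.779/139 = 0.000109596
  stratum West: (920/3160)²·0.488·0.512/40 = 0.000529458
V̂(p̂_st) = 0.000927282; SE = √V̂ = 0.0304513

p̂_st ≈ 0.4453, SE ≈ 0.0305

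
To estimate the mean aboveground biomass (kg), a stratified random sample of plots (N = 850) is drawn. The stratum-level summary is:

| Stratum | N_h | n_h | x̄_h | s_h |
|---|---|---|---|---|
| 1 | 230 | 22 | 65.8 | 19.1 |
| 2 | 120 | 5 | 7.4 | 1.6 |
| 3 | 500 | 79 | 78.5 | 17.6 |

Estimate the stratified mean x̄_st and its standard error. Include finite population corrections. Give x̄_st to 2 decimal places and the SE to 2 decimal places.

x̄_st ≈ 65.03, SE ≈ 1.50

x̄_st = Σ W_h x̄_h = (230·65.8 + 120·7.4 + 500·78.5)/850 = 65.02588
V̂(x̄_st) = Σ W_h² (1 − n_h/N_h) s_h²/n_h, with W_h = N_h/N and N = 850:
  stratum 1: (230/850)²·(1 − 22/230)·19.1²/22 = 1.09799
  stratum 2: (120/850)²·(1 − 5/120)·1.6²/5 = 0.00977938
  stratum 3: (500/850)²·(1 − 79/500)·17.6²/79 = 1.14239
V̂(x̄_st) = 2.25015
SE(x̄_st) = √2.25015 = 1.50005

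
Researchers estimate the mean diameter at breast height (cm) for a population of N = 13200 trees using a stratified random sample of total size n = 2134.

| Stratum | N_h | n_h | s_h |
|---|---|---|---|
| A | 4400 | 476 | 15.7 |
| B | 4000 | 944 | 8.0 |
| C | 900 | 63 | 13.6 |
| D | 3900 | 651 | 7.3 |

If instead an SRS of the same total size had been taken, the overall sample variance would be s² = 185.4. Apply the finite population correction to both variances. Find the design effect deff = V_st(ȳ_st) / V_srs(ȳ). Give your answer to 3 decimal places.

V̂(ȳ_st) = Σ W_h² (1 − n_h/N_h) s_h²/n_h, with W_h = N_h/N and N = 13200:
  stratum A: (4400/13200)²·(1 − 476/4400)·15.7²/476 = 0.0513129
  stratum B: (4000/13200)²·(1 − 944/4000)·8.0²/944 = 0.00475635
  stratum C: (900/13200)²·(1 − 63/900)·13.6²/63 = 0.0126928
  stratum D: (3900/13200)²·(1 − 651/3900)·7.3²/651 = 0.00595294
V_st = 0.0747149
V_srs = (1 − 2134/13200)·185.4/2134 = 0.0728336
deff = V_st / V_srs = 0.0747149/0.0728336 = 1.0258

deff ≈ 1.026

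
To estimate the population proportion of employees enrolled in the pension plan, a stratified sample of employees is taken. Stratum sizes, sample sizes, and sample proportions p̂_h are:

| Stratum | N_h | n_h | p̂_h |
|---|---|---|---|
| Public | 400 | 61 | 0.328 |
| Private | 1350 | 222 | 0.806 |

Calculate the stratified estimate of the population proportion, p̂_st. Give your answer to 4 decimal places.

p̂_st ≈ 0.6967

N = 1750; stratum weights W_h = N_h/N.
p̂_st = Σ W_h p̂_h = (400·0.328 + 1350·0.806)/1750 = 0.69674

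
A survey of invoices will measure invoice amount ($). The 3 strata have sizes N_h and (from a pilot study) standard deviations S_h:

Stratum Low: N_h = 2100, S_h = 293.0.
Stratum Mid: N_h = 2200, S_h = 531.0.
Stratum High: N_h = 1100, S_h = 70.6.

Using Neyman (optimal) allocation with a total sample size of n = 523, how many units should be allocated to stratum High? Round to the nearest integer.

Neyman allocation: n_h = n · N_h S_h / Σ N_i S_i, with n = 523.
  stratum Low: N_h·S_h = 2100·293.0 = 615300.00
  stratum Mid: N_h·S_h = 2200·531.0 = 1168200.00
  stratum High: N_h·S_h = 1100·70.6 = 77660.00
Σ N_h S_h = 1861160.00
n for stratum High = 523·77660.00/1861160.00 = 21.823 → 22

22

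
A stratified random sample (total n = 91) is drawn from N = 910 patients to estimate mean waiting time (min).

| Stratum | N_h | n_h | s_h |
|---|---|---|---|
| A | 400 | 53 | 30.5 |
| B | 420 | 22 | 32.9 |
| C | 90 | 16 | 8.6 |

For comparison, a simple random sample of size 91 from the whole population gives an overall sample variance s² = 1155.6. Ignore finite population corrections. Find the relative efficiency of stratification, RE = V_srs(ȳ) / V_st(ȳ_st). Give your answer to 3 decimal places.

V̂(ȳ_st) = Σ W_h² s_h²/n_h, with W_h = N_h/N and N = 910:
  stratum A: (400/910)²·30.5²/53 = 3.39126
  stratum B: (420/910)²·32.9²/22 = 10.4806
  stratum C: (90/910)²·8.6²/16 = 0.0452146
V_st = 13.917
V_srs = s²/n = 1155.6/91 = 12.6989
Relative efficiency = V_srs / V_st = 12.6989/13.917 = 0.9125

RE ≈ 0.912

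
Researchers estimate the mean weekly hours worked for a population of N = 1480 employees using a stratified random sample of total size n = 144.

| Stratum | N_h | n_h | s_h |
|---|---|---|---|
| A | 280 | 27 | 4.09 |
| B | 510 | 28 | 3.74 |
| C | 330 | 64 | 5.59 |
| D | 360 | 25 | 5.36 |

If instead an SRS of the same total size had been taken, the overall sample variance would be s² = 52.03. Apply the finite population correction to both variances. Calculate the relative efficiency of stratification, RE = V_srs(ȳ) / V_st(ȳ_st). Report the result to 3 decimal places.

V̂(ȳ_st) = Σ W_h² (1 − n_h/N_h) s_h²/n_h, with W_h = N_h/N and N = 1480:
  stratum A: (280/1480)²·(1 − 27/280)·4.09²/27 = 0.0200372
  stratum B: (510/1480)²·(1 − 28/510)·3.74²/28 = 0.0560633
  stratum C: (330/1480)²·(1 − 64/330)·5.59²/64 = 0.0195666
  stratum D: (360/1480)²·(1 − 25/360)·5.36²/25 = 0.0632723
V_st = 0.158939
V_srs = (1 − 144/1480)·52.03/144 = 0.326164
Relative efficiency = V_srs / V_st = 0.326164/0.158939 = 2.0521

RE ≈ 2.052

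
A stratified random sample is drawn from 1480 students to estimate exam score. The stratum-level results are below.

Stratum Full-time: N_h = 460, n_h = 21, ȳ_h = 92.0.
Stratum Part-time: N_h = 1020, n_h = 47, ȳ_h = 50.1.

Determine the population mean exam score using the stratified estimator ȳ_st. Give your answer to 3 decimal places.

N = Σ N_h = 1480. Stratum weights W_h = N_h/N.
ȳ_st = (460·92.0 + 1020·50.1) / 1480 = 63.12297

ȳ_st ≈ 63.123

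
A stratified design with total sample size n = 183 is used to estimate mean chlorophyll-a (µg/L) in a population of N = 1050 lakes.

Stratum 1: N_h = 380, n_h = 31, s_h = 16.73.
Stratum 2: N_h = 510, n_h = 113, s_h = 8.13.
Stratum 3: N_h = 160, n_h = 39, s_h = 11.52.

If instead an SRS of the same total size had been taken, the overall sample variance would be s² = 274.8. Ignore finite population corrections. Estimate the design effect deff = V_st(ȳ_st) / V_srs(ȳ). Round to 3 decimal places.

V̂(ȳ_st) = Σ W_h² s_h²/n_h, with W_h = N_h/N and N = 1050:
  stratum 1: (380/1050)²·16.73²/31 = 1.18255
  stratum 2: (510/1050)²·8.13²/113 = 0.137995
  stratum 3: (160/1050)²·11.52²/39 = 0.0790136
V_st = 1.39956
V_srs = s²/n = 274.8/183 = 1.50164
deff = V_st / V_srs = 1.39956/1.50164 = 0.9320

deff ≈ 0.932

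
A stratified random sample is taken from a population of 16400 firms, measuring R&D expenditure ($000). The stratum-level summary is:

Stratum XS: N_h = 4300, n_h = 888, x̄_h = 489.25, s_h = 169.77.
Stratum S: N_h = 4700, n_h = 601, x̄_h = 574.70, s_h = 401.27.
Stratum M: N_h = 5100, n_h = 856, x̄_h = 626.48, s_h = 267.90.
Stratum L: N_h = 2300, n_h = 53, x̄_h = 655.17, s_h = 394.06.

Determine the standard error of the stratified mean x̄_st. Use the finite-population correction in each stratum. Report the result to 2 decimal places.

V̂(x̄_st) = Σ W_h² (1 − n_h/N_h) s_h²/n_h, with W_h = N_h/N and N = 16400:
  stratum XS: (4300/16400)²·(1 − 888/4300)·169.77²/888 = 1.77051
  stratum S: (4700/16400)²·(1 − 601/4700)·401.27²/601 = 19.1905
  stratum M: (5100/16400)²·(1 − 856/5100)·267.90²/856 = 6.74729
  stratum L: (2300/16400)²·(1 − 53/2300)·394.06²/53 = 56.2979
V̂(x̄_st) = 84.0062
SE(x̄_st) = √84.0062 = 9.16549

SE(x̄_st) ≈ 9.17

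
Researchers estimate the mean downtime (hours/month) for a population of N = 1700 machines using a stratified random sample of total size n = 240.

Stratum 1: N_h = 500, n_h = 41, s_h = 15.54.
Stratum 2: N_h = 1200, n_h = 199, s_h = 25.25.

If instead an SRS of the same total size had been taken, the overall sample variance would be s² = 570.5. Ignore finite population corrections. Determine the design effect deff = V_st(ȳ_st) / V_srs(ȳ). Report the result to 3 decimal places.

deff ≈ 0.886

V̂(ȳ_st) = Σ W_h² s_h²/n_h, with W_h = N_h/N and N = 1700:
  stratum 1: (500/1700)²·15.54²/41 = 0.509519
  stratum 2: (1200/1700)²·25.25²/199 = 1.59637
V_st = 2.10589
V_srs = s²/n = 570.5/240 = 2.37708
deff = V_st / V_srs = 2.10589/2.37708 = 0.8859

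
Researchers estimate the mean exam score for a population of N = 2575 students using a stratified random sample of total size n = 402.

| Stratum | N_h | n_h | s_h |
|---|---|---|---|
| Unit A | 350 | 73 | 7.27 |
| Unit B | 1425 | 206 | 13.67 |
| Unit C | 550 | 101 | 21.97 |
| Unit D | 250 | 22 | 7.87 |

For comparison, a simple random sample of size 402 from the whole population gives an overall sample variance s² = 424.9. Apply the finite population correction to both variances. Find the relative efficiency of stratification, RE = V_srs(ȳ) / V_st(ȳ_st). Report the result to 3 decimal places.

RE ≈ 1.980

V̂(ȳ_st) = Σ W_h² (1 − n_h/N_h) s_h²/n_h, with W_h = N_h/N and N = 2575:
  stratum Unit A: (350/2575)²·(1 − 73/350)·7.27²/73 = 0.0105862
  stratum Unit B: (1425/2575)²·(1 − 206/1425)·13.67²/206 = 0.237648
  stratum Unit C: (550/2575)²·(1 − 101/550)·21.97²/101 = 0.177989
  stratum Unit D: (250/2575)²·(1 − 22/250)·7.87²/22 = 0.0242018
V_st = 0.450425
V_srs = (1 − 402/2575)·424.9/402 = 0.891955
Relative efficiency = V_srs / V_st = 0.891955/0.450425 = 1.9803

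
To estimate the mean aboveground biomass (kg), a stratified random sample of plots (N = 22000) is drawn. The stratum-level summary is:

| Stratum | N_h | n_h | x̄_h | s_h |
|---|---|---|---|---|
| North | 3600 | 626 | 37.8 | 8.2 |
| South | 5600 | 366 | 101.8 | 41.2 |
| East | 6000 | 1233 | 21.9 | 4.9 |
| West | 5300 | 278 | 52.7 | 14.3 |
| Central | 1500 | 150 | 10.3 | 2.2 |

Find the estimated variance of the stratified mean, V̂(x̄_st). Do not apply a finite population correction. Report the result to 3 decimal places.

V̂(x̄_st) = Σ W_h² s_h²/n_h, with W_h = N_h/N and N = 22000:
  stratum North: (3600/22000)²·8.2²/626 = 0.00287616
  stratum South: (5600/22000)²·41.2²/366 = 0.3005
  stratum East: (6000/22000)²·4.9²/1233 = 0.00144839
  stratum West: (5300/22000)²·14.3²/278 = 0.0426907
  stratum Central: (1500/22000)²·2.2²/150 = 0.00015
V̂(x̄_st) = 0.347665

V̂(x̄_st) ≈ 0.348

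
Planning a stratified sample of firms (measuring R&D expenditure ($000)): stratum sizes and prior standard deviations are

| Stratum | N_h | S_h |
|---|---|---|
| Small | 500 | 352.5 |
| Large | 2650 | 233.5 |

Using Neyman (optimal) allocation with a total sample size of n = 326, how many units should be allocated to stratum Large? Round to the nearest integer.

254

Neyman allocation: n_h = n · N_h S_h / Σ N_i S_i, with n = 326.
  stratum Small: N_h·S_h = 500·352.5 = 176250.00
  stratum Large: N_h·S_h = 2650·233.5 = 618775.00
Σ N_h S_h = 795025.00
n for stratum Large = 326·618775.00/795025.00 = 253.729 → 254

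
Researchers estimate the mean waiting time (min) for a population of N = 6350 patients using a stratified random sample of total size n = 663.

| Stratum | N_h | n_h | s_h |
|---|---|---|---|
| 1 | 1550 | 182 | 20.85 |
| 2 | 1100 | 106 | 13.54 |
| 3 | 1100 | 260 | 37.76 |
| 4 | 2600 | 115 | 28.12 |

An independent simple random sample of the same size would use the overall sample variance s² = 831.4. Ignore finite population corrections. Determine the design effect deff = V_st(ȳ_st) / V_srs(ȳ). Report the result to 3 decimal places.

V̂(ȳ_st) = Σ W_h² s_h²/n_h, with W_h = N_h/N and N = 6350:
  stratum 1: (1550/6350)²·20.85²/182 = 0.142317
  stratum 2: (1100/6350)²·13.54²/106 = 0.0519002
  stratum 3: (1100/6350)²·37.76²/260 = 0.164562
  stratum 4: (2600/6350)²·28.12²/115 = 1.15274
V_st = 1.51152
V_srs = s²/n = 831.4/663 = 1.254
deff = V_st / V_srs = 1.51152/1.254 = 1.2054

deff ≈ 1.205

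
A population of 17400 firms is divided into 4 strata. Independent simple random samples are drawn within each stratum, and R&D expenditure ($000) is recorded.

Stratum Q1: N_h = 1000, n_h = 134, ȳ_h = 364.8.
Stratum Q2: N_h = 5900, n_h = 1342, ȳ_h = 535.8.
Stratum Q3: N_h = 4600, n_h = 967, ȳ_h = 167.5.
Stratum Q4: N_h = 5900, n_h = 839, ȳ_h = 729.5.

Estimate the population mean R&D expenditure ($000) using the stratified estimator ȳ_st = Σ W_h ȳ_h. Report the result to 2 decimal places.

ȳ_st ≈ 494.29

N = Σ N_h = 17400. Stratum weights W_h = N_h/N.
ȳ_st = (1000·364.8 + 5900·535.8 + 4600·167.5 + 5900·729.5) / 17400 = 494.2856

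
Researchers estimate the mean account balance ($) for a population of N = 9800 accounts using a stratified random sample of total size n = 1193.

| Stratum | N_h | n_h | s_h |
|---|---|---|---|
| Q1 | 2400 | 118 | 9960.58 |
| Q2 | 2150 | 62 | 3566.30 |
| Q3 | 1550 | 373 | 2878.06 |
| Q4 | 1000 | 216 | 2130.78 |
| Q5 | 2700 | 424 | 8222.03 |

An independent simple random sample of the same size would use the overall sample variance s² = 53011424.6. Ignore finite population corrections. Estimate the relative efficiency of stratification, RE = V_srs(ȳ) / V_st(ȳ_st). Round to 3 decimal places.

V̂(ȳ_st) = Σ W_h² s_h²/n_h, with W_h = N_h/N and N = 9800:
  stratum Q1: (2400/9800)²·9960.58²/118 = 50426.4
  stratum Q2: (2150/9800)²·3566.30²/62 = 9873.45
  stratum Q3: (1550/9800)²·2878.06²/373 = 555.523
  stratum Q4: (1000/9800)²·2130.78²/216 = 218.862
  stratum Q5: (2700/9800)²·8222.03²/424 = 12102.3
V_st = 73176.5
V_srs = s²/n = 53011424.6/1193 = 44435.4
Relative efficiency = V_srs / V_st = 44435.4/73176.5 = 0.6072

RE ≈ 0.607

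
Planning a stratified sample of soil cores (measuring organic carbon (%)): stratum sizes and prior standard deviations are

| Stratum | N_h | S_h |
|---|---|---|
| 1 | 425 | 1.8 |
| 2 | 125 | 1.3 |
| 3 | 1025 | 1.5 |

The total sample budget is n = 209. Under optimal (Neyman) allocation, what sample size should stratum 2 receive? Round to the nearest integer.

14

Neyman allocation: n_h = n · N_h S_h / Σ N_i S_i, with n = 209.
  stratum 1: N_h·S_h = 425·1.8 = 765.00
  stratum 2: N_h·S_h = 125·1.3 = 162.50
  stratum 3: N_h·S_h = 1025·1.5 = 1537.50
Σ N_h S_h = 2465.00
n for stratum 2 = 209·162.50/2465.00 = 13.778 → 14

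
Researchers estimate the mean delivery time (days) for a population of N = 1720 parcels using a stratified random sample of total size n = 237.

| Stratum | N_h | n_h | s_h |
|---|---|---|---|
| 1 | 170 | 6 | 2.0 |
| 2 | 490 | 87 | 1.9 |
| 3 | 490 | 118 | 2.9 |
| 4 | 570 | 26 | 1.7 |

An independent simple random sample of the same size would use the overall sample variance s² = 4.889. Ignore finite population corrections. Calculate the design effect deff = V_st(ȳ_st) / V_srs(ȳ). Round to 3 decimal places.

V̂(ȳ_st) = Σ W_h² s_h²/n_h, with W_h = N_h/N and N = 1720:
  stratum 1: (170/1720)²·2.0²/6 = 0.00651253
  stratum 2: (490/1720)²·1.9²/87 = 0.00336762
  stratum 3: (490/1720)²·2.9²/118 = 0.00578428
  stratum 4: (570/1720)²·1.7²/26 = 0.0122072
V_st = 0.0278717
V_srs = s²/n = 4.889/237 = 0.0206287
deff = V_st / V_srs = 0.0278717/0.0206287 = 1.3511

deff ≈ 1.351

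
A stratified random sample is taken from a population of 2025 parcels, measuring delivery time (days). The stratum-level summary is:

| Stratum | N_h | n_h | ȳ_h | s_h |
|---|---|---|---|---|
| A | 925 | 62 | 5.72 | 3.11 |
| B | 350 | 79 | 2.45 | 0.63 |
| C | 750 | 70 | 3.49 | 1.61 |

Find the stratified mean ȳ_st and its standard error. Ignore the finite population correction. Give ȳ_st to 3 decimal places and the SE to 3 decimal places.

ȳ_st = Σ W_h ȳ_h = (925·5.72 + 350·2.45 + 750·3.49)/2025 = 4.32889
V̂(ȳ_st) = Σ W_h² s_h²/n_h, with W_h = N_h/N and N = 2025:
  stratum A: (925/2025)²·3.11²/62 = 0.0325509
  stratum B: (350/2025)²·0.63²/79 = 0.000150086
  stratum C: (750/2025)²·1.61²/70 = 0.00507956
V̂(ȳ_st) = 0.0377805
SE(ȳ_st) = √0.0377805 = 0.194372

ȳ_st ≈ 4.329, SE ≈ 0.194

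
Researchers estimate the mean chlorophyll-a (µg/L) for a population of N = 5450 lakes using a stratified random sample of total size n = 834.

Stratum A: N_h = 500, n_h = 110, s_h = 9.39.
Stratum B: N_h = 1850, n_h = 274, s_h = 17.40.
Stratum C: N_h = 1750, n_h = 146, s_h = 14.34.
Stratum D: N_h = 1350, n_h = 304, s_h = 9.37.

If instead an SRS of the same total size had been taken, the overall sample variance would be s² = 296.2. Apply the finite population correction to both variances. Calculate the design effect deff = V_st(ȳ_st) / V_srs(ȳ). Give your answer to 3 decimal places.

V̂(ȳ_st) = Σ W_h² (1 − n_h/N_h) s_h²/n_h, with W_h = N_h/N and N = 5450:
  stratum A: (500/5450)²·(1 − 110/500)·9.39²/110 = 0.00526235
  stratum B: (1850/5450)²·(1 − 274/1850)·17.40²/274 = 0.108463
  stratum C: (1750/5450)²·(1 − 146/1750)·14.34²/146 = 0.133105
  stratum D: (1350/5450)²·(1 − 304/1350)·9.37²/304 = 0.0137302
V_st = 0.260561
V_srs = (1 − 834/5450)·296.2/834 = 0.300807
deff = V_st / V_srs = 0.260561/0.300807 = 0.8662

deff ≈ 0.866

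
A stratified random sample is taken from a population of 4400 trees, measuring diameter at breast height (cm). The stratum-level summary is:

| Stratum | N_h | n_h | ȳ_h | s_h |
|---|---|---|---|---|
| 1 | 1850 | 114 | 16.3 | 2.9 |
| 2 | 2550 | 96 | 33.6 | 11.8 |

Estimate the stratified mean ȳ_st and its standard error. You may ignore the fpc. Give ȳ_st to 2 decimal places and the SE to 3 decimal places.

ȳ_st ≈ 26.33, SE ≈ 0.707

ȳ_st = Σ W_h ȳ_h = (1850·16.3 + 2550·33.6)/4400 = 26.32614
V̂(ȳ_st) = Σ W_h² s_h²/n_h, with W_h = N_h/N and N = 4400:
  stratum 1: (1850/4400)²·2.9²/114 = 0.0130416
  stratum 2: (2550/4400)²·11.8²/96 = 0.487156
V̂(ȳ_st) = 0.500197
SE(ȳ_st) = √0.500197 = 0.707246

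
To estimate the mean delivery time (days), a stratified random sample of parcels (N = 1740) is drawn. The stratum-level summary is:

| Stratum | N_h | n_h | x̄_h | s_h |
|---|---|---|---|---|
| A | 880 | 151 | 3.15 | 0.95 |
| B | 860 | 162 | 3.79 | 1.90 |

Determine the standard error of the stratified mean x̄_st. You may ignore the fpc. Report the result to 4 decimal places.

V̂(x̄_st) = Σ W_h² s_h²/n_h, with W_h = N_h/N and N = 1740:
  stratum A: (880/1740)²·0.95²/151 = 0.00152875
  stratum B: (860/1740)²·1.90²/162 = 0.00544365
V̂(x̄_st) = 0.00697241
SE(x̄_st) = √0.00697241 = 0.0835009

SE(x̄_st) ≈ 0.0835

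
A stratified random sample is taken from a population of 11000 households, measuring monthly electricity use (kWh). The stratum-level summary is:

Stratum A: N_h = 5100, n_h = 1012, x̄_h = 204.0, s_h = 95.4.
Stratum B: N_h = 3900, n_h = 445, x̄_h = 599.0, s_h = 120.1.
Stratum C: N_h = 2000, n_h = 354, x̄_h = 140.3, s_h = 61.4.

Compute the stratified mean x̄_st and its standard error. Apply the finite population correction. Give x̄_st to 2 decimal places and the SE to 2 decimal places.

x̄_st ≈ 332.46, SE ≈ 2.33

x̄_st = Σ W_h x̄_h = (5100·204.0 + 3900·599.0 + 2000·140.3)/11000 = 332.46364
V̂(x̄_st) = Σ W_h² (1 − n_h/N_h) s_h²/n_h, with W_h = N_h/N and N = 11000:
  stratum A: (5100/11000)²·(1 − 1012/5100)·95.4²/1012 = 1.54957
  stratum B: (3900/11000)²·(1 − 445/3900)·120.1²/445 = 3.60955
  stratum C: (2000/11000)²·(1 − 354/2000)·61.4²/354 = 0.28974
V̂(x̄_st) = 5.44886
SE(x̄_st) = √5.44886 = 2.33428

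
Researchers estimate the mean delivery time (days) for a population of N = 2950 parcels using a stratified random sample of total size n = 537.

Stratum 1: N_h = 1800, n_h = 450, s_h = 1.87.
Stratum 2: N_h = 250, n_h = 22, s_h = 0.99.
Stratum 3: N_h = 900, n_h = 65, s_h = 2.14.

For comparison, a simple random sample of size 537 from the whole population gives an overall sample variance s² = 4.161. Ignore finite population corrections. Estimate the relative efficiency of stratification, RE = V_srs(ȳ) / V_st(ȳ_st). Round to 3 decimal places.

V̂(ȳ_st) = Σ W_h² s_h²/n_h, with W_h = N_h/N and N = 2950:
  stratum 1: (1800/2950)²·1.87²/450 = 0.00289315
  stratum 2: (250/2950)²·0.99²/22 = 0.000319951
  stratum 3: (900/2950)²·2.14²/65 = 0.00655775
V_st = 0.00977086
V_srs = s²/n = 4.161/537 = 0.0077486
Relative efficiency = V_srs / V_st = 0.0077486/0.00977086 = 0.7930

RE ≈ 0.793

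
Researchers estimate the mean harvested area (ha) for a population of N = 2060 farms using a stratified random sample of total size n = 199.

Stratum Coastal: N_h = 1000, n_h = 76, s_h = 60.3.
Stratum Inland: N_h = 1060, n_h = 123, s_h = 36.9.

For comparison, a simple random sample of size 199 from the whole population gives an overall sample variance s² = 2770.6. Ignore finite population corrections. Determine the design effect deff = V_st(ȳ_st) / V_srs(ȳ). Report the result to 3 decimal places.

deff ≈ 1.020

V̂(ȳ_st) = Σ W_h² s_h²/n_h, with W_h = N_h/N and N = 2060:
  stratum Coastal: (1000/2060)²·60.3²/76 = 11.2742
  stratum Inland: (1060/2060)²·36.9²/123 = 2.93106
V_st = 14.2053
V_srs = s²/n = 2770.6/199 = 13.9226
deff = V_st / V_srs = 14.2053/13.9226 = 1.0203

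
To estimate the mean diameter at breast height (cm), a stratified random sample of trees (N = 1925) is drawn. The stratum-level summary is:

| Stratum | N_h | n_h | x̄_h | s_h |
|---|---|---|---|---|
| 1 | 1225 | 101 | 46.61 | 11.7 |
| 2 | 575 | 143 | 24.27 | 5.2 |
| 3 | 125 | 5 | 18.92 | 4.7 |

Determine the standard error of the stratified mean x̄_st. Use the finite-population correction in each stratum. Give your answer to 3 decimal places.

V̂(x̄_st) = Σ W_h² (1 − n_h/N_h) s_h²/n_h, with W_h = N_h/N and N = 1925:
  stratum 1: (1225/1925)²·(1 − 101/1225)·11.7²/101 = 0.503606
  stratum 2: (575/1925)²·(1 − 143/575)·5.2²/143 = 0.0126754
  stratum 3: (125/1925)²·(1 − 5/125)·4.7²/5 = 0.0178836
V̂(x̄_st) = 0.534165
SE(x̄_st) = √0.534165 = 0.730866

SE(x̄_st) ≈ 0.731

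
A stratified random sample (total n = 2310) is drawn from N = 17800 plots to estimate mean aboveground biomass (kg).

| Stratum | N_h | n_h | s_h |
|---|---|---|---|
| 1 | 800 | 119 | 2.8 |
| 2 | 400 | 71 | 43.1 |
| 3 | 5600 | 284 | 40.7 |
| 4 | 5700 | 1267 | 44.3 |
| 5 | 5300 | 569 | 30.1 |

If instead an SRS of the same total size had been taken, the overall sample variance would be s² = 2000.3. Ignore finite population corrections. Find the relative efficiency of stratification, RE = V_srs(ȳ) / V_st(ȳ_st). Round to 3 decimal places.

RE ≈ 0.972

V̂(ȳ_st) = Σ W_h² s_h²/n_h, with W_h = N_h/N and N = 17800:
  stratum 1: (800/17800)²·2.8²/119 = 0.000133079
  stratum 2: (400/17800)²·43.1²/71 = 0.0132122
  stratum 3: (5600/17800)²·40.7²/284 = 0.577307
  stratum 4: (5700/17800)²·44.3²/1267 = 0.158833
  stratum 5: (5300/17800)²·30.1²/569 = 0.141167
V_st = 0.890652
V_srs = s²/n = 2000.3/2310 = 0.865931
Relative efficiency = V_srs / V_st = 0.865931/0.890652 = 0.9722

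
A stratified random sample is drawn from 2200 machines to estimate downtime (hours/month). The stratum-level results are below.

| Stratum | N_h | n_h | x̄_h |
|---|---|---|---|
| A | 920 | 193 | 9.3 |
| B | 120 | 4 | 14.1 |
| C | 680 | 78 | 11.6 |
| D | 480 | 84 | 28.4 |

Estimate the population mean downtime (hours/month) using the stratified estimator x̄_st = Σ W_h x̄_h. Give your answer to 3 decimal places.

x̄_st ≈ 14.440

N = Σ N_h = 2200. Stratum weights W_h = N_h/N.
x̄_st = (920·9.3 + 120·14.1 + 680·11.6 + 480·28.4) / 2200 = 14.44000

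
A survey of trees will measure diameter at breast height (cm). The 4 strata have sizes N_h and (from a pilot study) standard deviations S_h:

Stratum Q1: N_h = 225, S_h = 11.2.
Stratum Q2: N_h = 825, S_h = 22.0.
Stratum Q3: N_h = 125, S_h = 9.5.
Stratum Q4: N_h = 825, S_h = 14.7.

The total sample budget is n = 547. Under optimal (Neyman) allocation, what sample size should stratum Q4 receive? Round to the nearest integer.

195

Neyman allocation: n_h = n · N_h S_h / Σ N_i S_i, with n = 547.
  stratum Q1: N_h·S_h = 225·11.2 = 2520.00
  stratum Q2: N_h·S_h = 825·22.0 = 18150.00
  stratum Q3: N_h·S_h = 125·9.5 = 1187.50
  stratum Q4: N_h·S_h = 825·14.7 = 12127.50
Σ N_h S_h = 33985.00
n for stratum Q4 = 547·12127.50/33985.00 = 195.196 → 195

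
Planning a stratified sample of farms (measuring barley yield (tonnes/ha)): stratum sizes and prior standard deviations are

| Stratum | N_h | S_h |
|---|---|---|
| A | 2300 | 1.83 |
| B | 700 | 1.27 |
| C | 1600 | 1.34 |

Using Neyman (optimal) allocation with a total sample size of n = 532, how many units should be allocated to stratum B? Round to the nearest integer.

65

Neyman allocation: n_h = n · N_h S_h / Σ N_i S_i, with n = 532.
  stratum A: N_h·S_h = 2300·1.83 = 4209.00
  stratum B: N_h·S_h = 700·1.27 = 889.00
  stratum C: N_h·S_h = 1600·1.34 = 2144.00
Σ N_h S_h = 7242.00
n for stratum B = 532·889.00/7242.00 = 65.306 → 65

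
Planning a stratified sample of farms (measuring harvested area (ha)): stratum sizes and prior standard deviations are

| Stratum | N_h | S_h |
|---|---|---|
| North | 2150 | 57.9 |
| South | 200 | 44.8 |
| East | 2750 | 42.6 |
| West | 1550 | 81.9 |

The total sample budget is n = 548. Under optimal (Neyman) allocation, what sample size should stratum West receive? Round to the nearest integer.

Neyman allocation: n_h = n · N_h S_h / Σ N_i S_i, with n = 548.
  stratum North: N_h·S_h = 2150·57.9 = 124485.00
  stratum South: N_h·S_h = 200·44.8 = 8960.00
  stratum East: N_h·S_h = 2750·42.6 = 117150.00
  stratum West: N_h·S_h = 1550·81.9 = 126945.00
Σ N_h S_h = 377540.00
n for stratum West = 548·126945.00/377540.00 = 184.261 → 184

184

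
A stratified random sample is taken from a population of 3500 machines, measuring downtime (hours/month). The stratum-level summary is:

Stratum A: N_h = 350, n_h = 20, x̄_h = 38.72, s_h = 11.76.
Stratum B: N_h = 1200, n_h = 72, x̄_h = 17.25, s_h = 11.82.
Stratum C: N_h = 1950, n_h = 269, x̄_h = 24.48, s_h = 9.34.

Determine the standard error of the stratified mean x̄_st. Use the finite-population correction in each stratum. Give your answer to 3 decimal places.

V̂(x̄_st) = Σ W_h² (1 − n_h/N_h) s_h²/n_h, with W_h = N_h/N and N = 3500:
  stratum A: (350/3500)²·(1 − 20/350)·11.76²/20 = 0.0651974
  stratum B: (1200/3500)²·(1 − 72/1200)·11.82²/72 = 0.214416
  stratum C: (1950/3500)²·(1 − 269/1950)·9.34²/269 = 0.0867776
V̂(x̄_st) = 0.366391
SE(x̄_st) = √0.366391 = 0.605302

SE(x̄_st) ≈ 0.605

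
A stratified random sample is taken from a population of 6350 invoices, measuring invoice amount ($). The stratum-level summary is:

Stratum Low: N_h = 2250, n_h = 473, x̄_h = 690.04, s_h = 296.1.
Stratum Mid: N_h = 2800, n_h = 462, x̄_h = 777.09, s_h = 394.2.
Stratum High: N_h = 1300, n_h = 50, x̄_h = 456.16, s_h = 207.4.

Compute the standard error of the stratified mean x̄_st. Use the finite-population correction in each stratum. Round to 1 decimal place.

SE(x̄_st) ≈ 10.4

V̂(x̄_st) = Σ W_h² (1 − n_h/N_h) s_h²/n_h, with W_h = N_h/N and N = 6350:
  stratum Low: (2250/6350)²·(1 − 473/2250)·296.1²/473 = 18.3797
  stratum Mid: (2800/6350)²·(1 − 462/2800)·394.2²/462 = 54.6068
  stratum High: (1300/6350)²·(1 − 50/1300)·207.4²/50 = 34.67
V̂(x̄_st) = 107.656
SE(x̄_st) = √107.656 = 10.3758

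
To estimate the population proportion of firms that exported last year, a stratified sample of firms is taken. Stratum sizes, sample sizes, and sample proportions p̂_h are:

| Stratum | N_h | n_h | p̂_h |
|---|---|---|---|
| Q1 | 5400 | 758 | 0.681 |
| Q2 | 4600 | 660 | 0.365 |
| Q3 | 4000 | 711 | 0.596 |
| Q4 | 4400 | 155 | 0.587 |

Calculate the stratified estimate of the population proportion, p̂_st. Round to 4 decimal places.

p̂_st ≈ 0.5610

N = 18400; stratum weights W_h = N_h/N.
p̂_st = Σ W_h p̂_h = (5400·0.681 + 4600·0.365 + 4000·0.596 + 4400·0.587)/18400 = 0.56104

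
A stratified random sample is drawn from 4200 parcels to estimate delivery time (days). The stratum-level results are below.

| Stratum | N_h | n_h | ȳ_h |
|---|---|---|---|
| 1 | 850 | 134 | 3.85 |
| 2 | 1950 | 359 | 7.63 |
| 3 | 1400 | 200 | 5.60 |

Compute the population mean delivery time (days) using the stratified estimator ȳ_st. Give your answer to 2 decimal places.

ȳ_st ≈ 6.19

N = Σ N_h = 4200. Stratum weights W_h = N_h/N.
ȳ_st = (850·3.85 + 1950·7.63 + 1400·5.60) / 4200 = 6.1883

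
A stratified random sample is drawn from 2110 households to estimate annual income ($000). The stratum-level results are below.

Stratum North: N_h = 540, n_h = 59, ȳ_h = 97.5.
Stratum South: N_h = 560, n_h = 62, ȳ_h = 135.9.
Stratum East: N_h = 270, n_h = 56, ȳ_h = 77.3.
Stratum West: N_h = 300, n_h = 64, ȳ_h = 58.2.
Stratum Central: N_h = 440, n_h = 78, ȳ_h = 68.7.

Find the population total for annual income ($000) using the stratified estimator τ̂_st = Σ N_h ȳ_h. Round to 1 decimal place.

τ̂_st = Σ N_h ȳ_h = 540·97.5 + 560·135.9 + 270·77.3 + 300·58.2 + 440·68.7 = 197313.0

τ̂_st ≈ 197313.0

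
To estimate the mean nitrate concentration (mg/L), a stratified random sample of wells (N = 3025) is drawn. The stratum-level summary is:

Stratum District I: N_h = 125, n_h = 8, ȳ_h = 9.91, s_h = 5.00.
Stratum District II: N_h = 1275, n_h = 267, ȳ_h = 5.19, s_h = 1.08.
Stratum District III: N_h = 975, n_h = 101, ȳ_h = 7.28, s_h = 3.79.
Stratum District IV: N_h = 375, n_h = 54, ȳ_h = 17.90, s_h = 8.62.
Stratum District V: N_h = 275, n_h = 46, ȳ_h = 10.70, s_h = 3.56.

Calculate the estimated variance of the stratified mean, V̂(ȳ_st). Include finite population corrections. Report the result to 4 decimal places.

V̂(ȳ_st) ≈ 0.0388

V̂(ȳ_st) = Σ W_h² (1 − n_h/N_h) s_h²/n_h, with W_h = N_h/N and N = 3025:
  stratum District I: (125/3025)²·(1 − 8/125)·5.00²/8 = 0.00499454
  stratum District II: (1275/3025)²·(1 − 267/1275)·1.08²/267 = 0.000613559
  stratum District III: (975/3025)²·(1 − 101/975)·3.79²/101 = 0.0132441
  stratum District IV: (375/3025)²·(1 − 54/375)·8.62²/54 = 0.0181012
  stratum District V: (275/3025)²·(1 − 46/275)·3.56²/46 = 0.00189609
V̂(ȳ_st) = 0.0388494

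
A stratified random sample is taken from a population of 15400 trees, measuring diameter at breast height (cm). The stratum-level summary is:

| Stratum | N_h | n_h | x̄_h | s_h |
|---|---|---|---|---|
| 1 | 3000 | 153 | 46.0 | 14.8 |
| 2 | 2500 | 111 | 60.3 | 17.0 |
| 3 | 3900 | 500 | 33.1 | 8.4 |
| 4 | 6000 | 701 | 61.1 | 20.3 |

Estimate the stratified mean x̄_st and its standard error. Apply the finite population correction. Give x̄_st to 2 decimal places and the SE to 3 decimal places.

x̄_st = Σ W_h x̄_h = (3000·46.0 + 2500·60.3 + 3900·33.1 + 6000·61.1)/15400 = 50.93766
V̂(x̄_st) = Σ W_h² (1 − n_h/N_h) s_h²/n_h, with W_h = N_h/N and N = 15400:
  stratum 1: (3000/15400)²·(1 − 153/3000)·14.8²/153 = 0.0515584
  stratum 2: (2500/15400)²·(1 − 111/2500)·17.0²/111 = 0.0655676
  stratum 3: (3900/15400)²·(1 − 500/3900)·8.4²/500 = 0.00789025
  stratum 4: (6000/15400)²·(1 − 701/6000)·20.3²/701 = 0.0788094
V̂(x̄_st) = 0.203826
SE(x̄_st) = √0.203826 = 0.451471

x̄_st ≈ 50.94, SE ≈ 0.451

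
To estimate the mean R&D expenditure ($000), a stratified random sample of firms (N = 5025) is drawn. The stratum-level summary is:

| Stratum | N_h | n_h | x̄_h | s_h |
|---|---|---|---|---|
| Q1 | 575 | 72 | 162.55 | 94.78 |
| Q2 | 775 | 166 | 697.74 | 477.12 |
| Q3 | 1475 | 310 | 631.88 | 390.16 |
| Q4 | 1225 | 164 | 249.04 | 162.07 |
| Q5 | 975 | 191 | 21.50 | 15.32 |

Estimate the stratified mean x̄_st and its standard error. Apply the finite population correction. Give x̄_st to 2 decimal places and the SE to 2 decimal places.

x̄_st = Σ W_h x̄_h = (575·162.55 + 775·697.74 + 1475·631.88 + 1225·249.04 + 975·21.50)/5025 = 376.57199
V̂(x̄_st) = Σ W_h² (1 − n_h/N_h) s_h²/n_h, with W_h = N_h/N and N = 5025:
  stratum Q1: (575/5025)²·(1 − 72/575)·94.78²/72 = 1.42911
  stratum Q2: (775/5025)²·(1 − 166/775)·477.12²/166 = 25.6327
  stratum Q3: (1475/5025)²·(1 − 310/1475)·390.16²/310 = 33.4172
  stratum Q4: (1225/5025)²·(1 − 164/1225)·162.07²/164 = 8.24405
  stratum Q5: (975/5025)²·(1 − 191/975)·15.32²/191 = 0.0371991
V̂(x̄_st) = 68.7602
SE(x̄_st) = √68.7602 = 8.29218

x̄_st ≈ 376.57, SE ≈ 8.29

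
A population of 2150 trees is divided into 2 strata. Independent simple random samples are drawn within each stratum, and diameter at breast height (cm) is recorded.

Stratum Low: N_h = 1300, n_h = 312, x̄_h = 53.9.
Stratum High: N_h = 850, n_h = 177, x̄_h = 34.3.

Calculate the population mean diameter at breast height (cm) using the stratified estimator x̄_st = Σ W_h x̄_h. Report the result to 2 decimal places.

N = Σ N_h = 2150. Stratum weights W_h = N_h/N.
x̄_st = (1300·53.9 + 850·34.3) / 2150 = 46.1512

x̄_st ≈ 46.15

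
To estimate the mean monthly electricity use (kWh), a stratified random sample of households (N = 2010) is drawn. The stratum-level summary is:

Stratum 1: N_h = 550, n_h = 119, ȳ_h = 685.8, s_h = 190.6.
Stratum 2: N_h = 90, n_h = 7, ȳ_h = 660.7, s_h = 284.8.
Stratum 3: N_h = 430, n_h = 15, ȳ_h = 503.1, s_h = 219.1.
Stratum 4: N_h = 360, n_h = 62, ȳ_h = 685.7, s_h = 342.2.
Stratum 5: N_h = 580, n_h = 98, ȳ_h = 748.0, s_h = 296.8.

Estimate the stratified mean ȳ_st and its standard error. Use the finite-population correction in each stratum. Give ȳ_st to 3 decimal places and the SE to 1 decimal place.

ȳ_st = Σ W_h ȳ_h = (550·685.8 + 90·660.7 + 430·503.1 + 360·685.7 + 580·748.0)/2010 = 663.52139
V̂(ȳ_st) = Σ W_h² (1 − n_h/N_h) s_h²/n_h, with W_h = N_h/N and N = 2010:
  stratum 1: (550/2010)²·(1 − 119/550)·190.6²/119 = 17.9121
  stratum 2: (90/2010)²·(1 − 7/90)·284.8²/7 = 21.4245
  stratum 3: (430/2010)²·(1 − 15/430)·219.1²/15 = 141.357
  stratum 4: (360/2010)²·(1 − 62/360)·342.2²/62 = 50.1528
  stratum 5: (580/2010)²·(1 − 98/580)·296.8²/98 = 62.1992
V̂(ȳ_st) = 293.046
SE(ȳ_st) = √293.046 = 17.1186

ȳ_st ≈ 663.521, SE ≈ 17.1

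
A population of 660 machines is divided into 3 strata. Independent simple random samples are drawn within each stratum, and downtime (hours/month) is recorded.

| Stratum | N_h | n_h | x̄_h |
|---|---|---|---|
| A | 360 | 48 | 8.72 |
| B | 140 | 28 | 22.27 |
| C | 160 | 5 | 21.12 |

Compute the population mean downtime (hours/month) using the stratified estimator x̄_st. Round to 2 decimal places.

x̄_st ≈ 14.60

N = Σ N_h = 660. Stratum weights W_h = N_h/N.
x̄_st = (360·8.72 + 140·22.27 + 160·21.12) / 660 = 14.6003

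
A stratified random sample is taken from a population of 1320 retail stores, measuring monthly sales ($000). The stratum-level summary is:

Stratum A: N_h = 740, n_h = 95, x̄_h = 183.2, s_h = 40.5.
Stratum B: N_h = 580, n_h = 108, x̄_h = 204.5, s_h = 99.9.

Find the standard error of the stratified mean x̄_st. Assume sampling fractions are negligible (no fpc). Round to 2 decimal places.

SE(x̄_st) ≈ 4.82

V̂(x̄_st) = Σ W_h² s_h²/n_h, with W_h = N_h/N and N = 1320:
  stratum A: (740/1320)²·40.5²/95 = 5.42628
  stratum B: (580/1320)²·99.9²/108 = 17.8408
V̂(x̄_st) = 23.2671
SE(x̄_st) = √23.2671 = 4.8236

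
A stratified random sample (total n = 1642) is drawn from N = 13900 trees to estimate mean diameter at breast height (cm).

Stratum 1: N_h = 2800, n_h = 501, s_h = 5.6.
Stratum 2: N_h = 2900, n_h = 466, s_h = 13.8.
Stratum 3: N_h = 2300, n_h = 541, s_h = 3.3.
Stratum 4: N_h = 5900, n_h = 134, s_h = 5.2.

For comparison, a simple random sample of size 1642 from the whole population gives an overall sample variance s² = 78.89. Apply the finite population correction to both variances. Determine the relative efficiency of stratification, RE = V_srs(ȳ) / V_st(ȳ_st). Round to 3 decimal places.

RE ≈ 0.800

V̂(ȳ_st) = Σ W_h² (1 − n_h/N_h) s_h²/n_h, with W_h = N_h/N and N = 13900:
  stratum 1: (2800/13900)²·(1 − 501/2800)·5.6²/501 = 0.00208548
  stratum 2: (2900/13900)²·(1 − 466/2900)·13.8²/466 = 0.01493
  stratum 3: (2300/13900)²·(1 − 541/2300)·3.3²/541 = 0.000421497
  stratum 4: (5900/13900)²·(1 − 134/5900)·5.2²/134 = 0.0355303
V_st = 0.0529673
V_srs = (1 − 1642/13900)·78.89/1642 = 0.0423695
Relative efficiency = V_srs / V_st = 0.0423695/0.0529673 = 0.7999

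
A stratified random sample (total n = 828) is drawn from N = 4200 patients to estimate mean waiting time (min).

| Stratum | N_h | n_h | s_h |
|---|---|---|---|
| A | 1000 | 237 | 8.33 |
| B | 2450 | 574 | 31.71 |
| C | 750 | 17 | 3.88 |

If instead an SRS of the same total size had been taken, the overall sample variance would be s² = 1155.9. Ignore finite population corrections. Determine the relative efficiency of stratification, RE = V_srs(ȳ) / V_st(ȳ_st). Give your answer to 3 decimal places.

V̂(ȳ_st) = Σ W_h² s_h²/n_h, with W_h = N_h/N and N = 4200:
  stratum A: (1000/4200)²·8.33²/237 = 0.0165975
  stratum B: (2450/4200)²·31.71²/574 = 0.596093
  stratum C: (750/4200)²·3.88²/17 = 0.0282383
V_st = 0.640929
V_srs = s²/n = 1155.9/828 = 1.39601
Relative efficiency = V_srs / V_st = 1.39601/0.640929 = 2.1781

RE ≈ 2.178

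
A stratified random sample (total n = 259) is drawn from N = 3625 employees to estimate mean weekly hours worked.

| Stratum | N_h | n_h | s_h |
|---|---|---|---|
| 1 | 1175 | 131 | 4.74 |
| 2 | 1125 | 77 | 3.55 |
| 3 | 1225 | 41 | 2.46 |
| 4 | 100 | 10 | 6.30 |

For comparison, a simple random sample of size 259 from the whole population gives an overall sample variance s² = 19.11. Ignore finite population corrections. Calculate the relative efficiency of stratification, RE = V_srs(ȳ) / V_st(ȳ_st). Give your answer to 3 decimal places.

V̂(ȳ_st) = Σ W_h² s_h²/n_h, with W_h = N_h/N and N = 3625:
  stratum 1: (1175/3625)²·4.74²/131 = 0.0180196
  stratum 2: (1125/3625)²·3.55²/77 = 0.0157636
  stratum 3: (1225/3625)²·2.46²/41 = 0.0168555
  stratum 4: (100/3625)²·6.30²/10 = 0.0030204
V_st = 0.0536591
V_srs = s²/n = 19.11/259 = 0.0737838
Relative efficiency = V_srs / V_st = 0.0737838/0.0536591 = 1.3750

RE ≈ 1.375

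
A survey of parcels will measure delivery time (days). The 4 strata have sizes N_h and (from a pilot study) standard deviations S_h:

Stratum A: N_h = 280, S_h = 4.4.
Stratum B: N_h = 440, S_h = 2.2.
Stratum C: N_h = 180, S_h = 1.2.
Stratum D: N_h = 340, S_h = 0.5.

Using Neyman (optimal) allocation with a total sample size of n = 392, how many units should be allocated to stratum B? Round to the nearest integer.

147

Neyman allocation: n_h = n · N_h S_h / Σ N_i S_i, with n = 392.
  stratum A: N_h·S_h = 280·4.4 = 1232.00
  stratum B: N_h·S_h = 440·2.2 = 968.00
  stratum C: N_h·S_h = 180·1.2 = 216.00
  stratum D: N_h·S_h = 340·0.5 = 170.00
Σ N_h S_h = 2586.00
n for stratum B = 392·968.00/2586.00 = 146.735 → 147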